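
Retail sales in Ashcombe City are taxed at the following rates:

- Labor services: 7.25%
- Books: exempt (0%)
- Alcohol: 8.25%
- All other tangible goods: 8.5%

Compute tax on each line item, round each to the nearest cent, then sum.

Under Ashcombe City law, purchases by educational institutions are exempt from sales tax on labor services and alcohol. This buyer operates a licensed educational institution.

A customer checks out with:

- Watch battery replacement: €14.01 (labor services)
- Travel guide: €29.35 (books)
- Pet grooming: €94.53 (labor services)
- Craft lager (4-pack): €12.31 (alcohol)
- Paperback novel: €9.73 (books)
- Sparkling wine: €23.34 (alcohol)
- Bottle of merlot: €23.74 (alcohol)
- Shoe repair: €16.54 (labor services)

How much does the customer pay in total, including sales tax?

Watch battery replacement €14.01: labor services, buyer-exempt → 0% → €0.00
Travel guide €29.35: books → 0% → €0.00
Pet grooming €94.53: labor services, buyer-exempt → 0% → €0.00
Craft lager (4-pack) €12.31: alcohol, buyer-exempt → 0% → €0.00
Paperback novel €9.73: books → 0% → €0.00
Sparkling wine €23.34: alcohol, buyer-exempt → 0% → €0.00
Bottle of merlot €23.74: alcohol, buyer-exempt → 0% → €0.00
Shoe repair €16.54: labor services, buyer-exempt → 0% → €0.00
Subtotal = €223.55; tax = €0.00; total due = €223.55

€223.55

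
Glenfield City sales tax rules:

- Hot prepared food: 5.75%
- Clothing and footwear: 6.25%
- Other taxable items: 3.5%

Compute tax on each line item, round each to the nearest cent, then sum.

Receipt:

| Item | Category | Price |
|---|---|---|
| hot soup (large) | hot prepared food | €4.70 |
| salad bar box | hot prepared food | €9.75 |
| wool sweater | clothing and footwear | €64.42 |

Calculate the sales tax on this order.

€4.86

Hot soup (large) €4.70: hot prepared food → 5.75% → €0.27
Salad bar box €9.75: hot prepared food → 5.75% → €0.56
Wool sweater €64.42: clothing and footwear → 6.25% → €4.03
Total tax = €0.27 + €0.56 + €4.03 = €4.86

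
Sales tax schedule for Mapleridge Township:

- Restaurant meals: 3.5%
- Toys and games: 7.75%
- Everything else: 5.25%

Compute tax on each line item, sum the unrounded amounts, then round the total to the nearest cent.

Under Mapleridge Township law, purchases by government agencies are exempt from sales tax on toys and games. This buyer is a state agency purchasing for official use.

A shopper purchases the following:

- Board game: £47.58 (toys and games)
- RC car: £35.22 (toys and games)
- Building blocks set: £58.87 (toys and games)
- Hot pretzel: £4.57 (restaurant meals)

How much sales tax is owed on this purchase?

Board game £47.58: toys and games, buyer-exempt → 0% → £0.00
RC car £35.22: toys and games, buyer-exempt → 0% → £0.00
Building blocks set £58.87: toys and games, buyer-exempt → 0% → £0.00
Hot pretzel £4.57: restaurant meals → 3.5% → £0.15995
Unrounded tax sum = £0.15995 → £0.16

£0.16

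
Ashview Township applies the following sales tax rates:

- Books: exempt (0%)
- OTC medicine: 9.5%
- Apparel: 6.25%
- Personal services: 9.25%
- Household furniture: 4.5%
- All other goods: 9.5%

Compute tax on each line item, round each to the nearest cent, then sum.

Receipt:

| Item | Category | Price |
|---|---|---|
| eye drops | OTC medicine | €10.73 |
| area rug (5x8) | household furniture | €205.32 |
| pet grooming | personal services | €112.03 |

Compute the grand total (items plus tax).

Eye drops €10.73: OTC medicine → 9.5% → €1.02
Area rug (5x8) €205.32: household furniture → 4.5% → €9.24
Pet grooming €112.03: personal services → 9.25% → €10.36
Subtotal = €328.08; tax = €20.62; total due = €348.70

€348.70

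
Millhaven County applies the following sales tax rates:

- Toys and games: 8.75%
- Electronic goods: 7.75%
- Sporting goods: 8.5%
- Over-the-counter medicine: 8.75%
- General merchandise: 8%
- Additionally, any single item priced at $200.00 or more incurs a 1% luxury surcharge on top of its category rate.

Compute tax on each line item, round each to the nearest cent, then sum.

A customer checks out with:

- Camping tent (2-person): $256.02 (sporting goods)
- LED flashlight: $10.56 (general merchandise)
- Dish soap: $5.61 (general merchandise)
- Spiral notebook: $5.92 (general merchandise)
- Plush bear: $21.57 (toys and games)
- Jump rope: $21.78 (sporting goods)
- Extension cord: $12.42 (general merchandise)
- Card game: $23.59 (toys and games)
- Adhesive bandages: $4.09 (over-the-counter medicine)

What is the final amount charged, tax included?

$394.79

Camping tent (2-person) $256.02: sporting goods → 8.5% + 1% surcharge = 9.5% → $24.32
LED flashlight $10.56: general merchandise → 8% → $0.84
Dish soap $5.61: general merchandise → 8% → $0.45
Spiral notebook $5.92: general merchandise → 8% → $0.47
Plush bear $21.57: toys and games → 8.75% → $1.89
Jump rope $21.78: sporting goods → 8.5% → $1.85
Extension cord $12.42: general merchandise → 8% → $0.99
Card game $23.59: toys and games → 8.75% → $2.06
Adhesive bandages $4.09: over-the-counter medicine → 8.75% → $0.36
Subtotal = $361.56; tax = $33.23; total due = $394.79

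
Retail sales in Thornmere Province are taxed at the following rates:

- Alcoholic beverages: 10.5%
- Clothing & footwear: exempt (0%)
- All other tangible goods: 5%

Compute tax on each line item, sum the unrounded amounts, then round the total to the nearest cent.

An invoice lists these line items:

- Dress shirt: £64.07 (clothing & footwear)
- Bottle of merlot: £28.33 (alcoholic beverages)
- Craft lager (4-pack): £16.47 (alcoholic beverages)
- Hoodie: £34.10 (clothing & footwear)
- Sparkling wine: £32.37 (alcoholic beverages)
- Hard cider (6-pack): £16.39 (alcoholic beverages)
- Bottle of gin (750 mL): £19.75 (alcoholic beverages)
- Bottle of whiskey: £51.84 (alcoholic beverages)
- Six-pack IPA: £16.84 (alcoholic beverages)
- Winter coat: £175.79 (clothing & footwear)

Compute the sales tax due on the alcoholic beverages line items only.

Bottle of merlot £28.33: alcoholic beverages → 10.5% → £2.97465
Craft lager (4-pack) £16.47: alcoholic beverages → 10.5% → £1.72935
Sparkling wine £32.37: alcoholic beverages → 10.5% → £3.39885
Hard cider (6-pack) £16.39: alcoholic beverages → 10.5% → £1.72095
Bottle of gin (750 mL) £19.75: alcoholic beverages → 10.5% → £2.07375
Bottle of whiskey £51.84: alcoholic beverages → 10.5% → £5.4432
Six-pack IPA £16.84: alcoholic beverages → 10.5% → £1.7682
Tax on alcoholic beverages: unrounded sum = £19.10895 → £19.11

£19.11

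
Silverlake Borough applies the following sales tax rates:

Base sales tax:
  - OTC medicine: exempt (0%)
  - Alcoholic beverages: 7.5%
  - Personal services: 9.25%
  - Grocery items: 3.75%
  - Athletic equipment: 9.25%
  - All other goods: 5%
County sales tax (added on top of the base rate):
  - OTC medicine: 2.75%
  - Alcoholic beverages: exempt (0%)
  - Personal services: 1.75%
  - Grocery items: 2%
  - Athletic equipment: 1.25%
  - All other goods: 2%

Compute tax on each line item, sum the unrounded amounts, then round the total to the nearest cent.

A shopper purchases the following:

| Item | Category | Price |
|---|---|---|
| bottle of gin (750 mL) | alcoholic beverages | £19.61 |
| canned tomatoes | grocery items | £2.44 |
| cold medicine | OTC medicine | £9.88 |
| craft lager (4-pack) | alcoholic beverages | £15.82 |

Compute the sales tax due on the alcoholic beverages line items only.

Bottle of gin (750 mL) £19.61: alcoholic beverages → 7.5% + 0% county = 7.5% → £1.47075
Craft lager (4-pack) £15.82: alcoholic beverages → 7.5% + 0% county = 7.5% → £1.1865
Tax on alcoholic beverages: unrounded sum = £2.65725 → £2.66

£2.66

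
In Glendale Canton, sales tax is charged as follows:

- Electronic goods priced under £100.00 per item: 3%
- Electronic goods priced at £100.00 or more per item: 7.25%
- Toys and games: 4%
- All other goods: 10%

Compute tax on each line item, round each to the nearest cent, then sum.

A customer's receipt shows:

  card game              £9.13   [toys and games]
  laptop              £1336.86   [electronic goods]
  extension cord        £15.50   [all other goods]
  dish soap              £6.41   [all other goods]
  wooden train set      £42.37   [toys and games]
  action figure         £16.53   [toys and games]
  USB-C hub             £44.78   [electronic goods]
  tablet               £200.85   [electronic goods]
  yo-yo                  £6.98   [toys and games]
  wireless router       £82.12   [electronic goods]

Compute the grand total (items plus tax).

Card game £9.13: toys and games → 4% → £0.37
Laptop £1336.86: electronic goods, £100.00 or more → 7.25% → £96.92
Extension cord £15.50: all other goods → 10% → £1.55
Dish soap £6.41: all other goods → 10% → £0.64
Wooden train set £42.37: toys and games → 4% → £1.69
Action figure £16.53: toys and games → 4% → £0.66
USB-C hub £44.78: electronic goods, under £100.00 → 3% → £1.34
Tablet £200.85: electronic goods, £100.00 or more → 7.25% → £14.56
Yo-yo £6.98: toys and games → 4% → £0.28
Wireless router £82.12: electronic goods, under £100.00 → 3% → £2.46
Subtotal = £1761.53; tax = £120.47; total due = £1882.00

£1882.00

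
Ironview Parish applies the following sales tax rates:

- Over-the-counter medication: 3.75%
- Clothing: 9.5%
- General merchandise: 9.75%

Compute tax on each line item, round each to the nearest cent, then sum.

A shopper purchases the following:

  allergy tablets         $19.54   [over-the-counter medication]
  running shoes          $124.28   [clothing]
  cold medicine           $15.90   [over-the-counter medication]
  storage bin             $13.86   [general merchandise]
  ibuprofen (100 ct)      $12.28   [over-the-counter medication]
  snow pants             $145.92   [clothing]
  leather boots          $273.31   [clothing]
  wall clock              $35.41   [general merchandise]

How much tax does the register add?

Allergy tablets $19.54: over-the-counter medication → 3.75% → $0.73
Running shoes $124.28: clothing → 9.5% → $11.81
Cold medicine $15.90: over-the-counter medication → 3.75% → $0.60
Storage bin $13.86: general merchandise → 9.75% → $1.35
Ibuprofen (100 ct) $12.28: over-the-counter medication → 3.75% → $0.46
Snow pants $145.92: clothing → 9.5% → $13.86
Leather boots $273.31: clothing → 9.5% → $25.96
Wall clock $35.41: general merchandise → 9.75% → $3.45
Total tax = $0.73 + $11.81 + $0.60 + $1.35 + $0.46 + $13.86 + $25.96 + $3.45 = $58.22

$58.22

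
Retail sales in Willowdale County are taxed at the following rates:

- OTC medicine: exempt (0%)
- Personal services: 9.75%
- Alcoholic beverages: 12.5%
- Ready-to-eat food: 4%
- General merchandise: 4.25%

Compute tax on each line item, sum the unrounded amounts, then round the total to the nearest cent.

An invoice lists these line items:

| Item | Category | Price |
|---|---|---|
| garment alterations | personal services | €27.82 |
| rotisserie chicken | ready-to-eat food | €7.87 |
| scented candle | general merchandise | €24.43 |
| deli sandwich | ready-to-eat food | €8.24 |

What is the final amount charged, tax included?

Garment alterations €27.82: personal services → 9.75% → €2.71245
Rotisserie chicken €7.87: ready-to-eat food → 4% → €0.3148
Scented candle €24.43: general merchandise → 4.25% → €1.038275
Deli sandwich €8.24: ready-to-eat food → 4% → €0.3296
Subtotal = €68.36; unrounded tax = €4.395125 → €4.40; total due = €72.76

€72.76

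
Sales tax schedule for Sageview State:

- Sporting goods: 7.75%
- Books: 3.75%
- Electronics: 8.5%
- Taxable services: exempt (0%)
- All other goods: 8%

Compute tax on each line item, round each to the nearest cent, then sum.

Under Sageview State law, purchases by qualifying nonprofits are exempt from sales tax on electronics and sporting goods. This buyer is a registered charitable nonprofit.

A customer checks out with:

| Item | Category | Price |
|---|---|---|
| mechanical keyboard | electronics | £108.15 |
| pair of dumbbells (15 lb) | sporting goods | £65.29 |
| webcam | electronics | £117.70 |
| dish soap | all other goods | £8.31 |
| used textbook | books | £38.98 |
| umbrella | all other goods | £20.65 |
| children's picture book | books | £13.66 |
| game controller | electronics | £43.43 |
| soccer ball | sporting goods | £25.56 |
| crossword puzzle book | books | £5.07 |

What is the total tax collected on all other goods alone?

£2.31

Dish soap £8.31: all other goods → 8% → £0.66
Umbrella £20.65: all other goods → 8% → £1.65
Tax on all other goods = £0.66 + £1.65 = £2.31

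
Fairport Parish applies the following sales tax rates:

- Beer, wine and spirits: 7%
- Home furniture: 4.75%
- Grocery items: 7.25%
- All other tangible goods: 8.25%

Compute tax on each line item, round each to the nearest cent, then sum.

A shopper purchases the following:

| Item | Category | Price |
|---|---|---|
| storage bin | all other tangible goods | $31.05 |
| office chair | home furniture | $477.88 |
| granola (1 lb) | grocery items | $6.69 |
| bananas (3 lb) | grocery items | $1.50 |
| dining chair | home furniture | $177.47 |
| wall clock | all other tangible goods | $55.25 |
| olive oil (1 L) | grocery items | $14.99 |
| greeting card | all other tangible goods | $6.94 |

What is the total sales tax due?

Storage bin $31.05: all other tangible goods → 8.25% → $2.56
Office chair $477.88: home furniture → 4.75% → $22.70
Granola (1 lb) $6.69: grocery items → 7.25% → $0.49
Bananas (3 lb) $1.50: grocery items → 7.25% → $0.11
Dining chair $177.47: home furniture → 4.75% → $8.43
Wall clock $55.25: all other tangible goods → 8.25% → $4.56
Olive oil (1 L) $14.99: grocery items → 7.25% → $1.09
Greeting card $6.94: all other tangible goods → 8.25% → $0.57
Total tax = $2.56 + $22.70 + $0.49 + $0.11 + $8.43 + $4.56 + $1.09 + $0.57 = $40.51

$40.51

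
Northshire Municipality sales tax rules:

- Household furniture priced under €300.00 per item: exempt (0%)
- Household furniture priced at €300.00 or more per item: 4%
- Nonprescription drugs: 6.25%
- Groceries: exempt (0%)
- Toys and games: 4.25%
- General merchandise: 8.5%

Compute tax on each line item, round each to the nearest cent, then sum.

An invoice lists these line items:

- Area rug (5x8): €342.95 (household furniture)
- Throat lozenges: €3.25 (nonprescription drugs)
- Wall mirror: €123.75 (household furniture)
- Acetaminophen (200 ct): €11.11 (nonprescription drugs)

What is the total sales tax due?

Area rug (5x8) €342.95: household furniture, €300.00 or more → 4% → €13.72
Throat lozenges €3.25: nonprescription drugs → 6.25% → €0.20
Wall mirror €123.75: household furniture, under €300.00 → 0% → €0.00
Acetaminophen (200 ct) €11.11: nonprescription drugs → 6.25% → €0.69
Total tax = €13.72 + €0.20 + €0.69 = €14.61

€14.61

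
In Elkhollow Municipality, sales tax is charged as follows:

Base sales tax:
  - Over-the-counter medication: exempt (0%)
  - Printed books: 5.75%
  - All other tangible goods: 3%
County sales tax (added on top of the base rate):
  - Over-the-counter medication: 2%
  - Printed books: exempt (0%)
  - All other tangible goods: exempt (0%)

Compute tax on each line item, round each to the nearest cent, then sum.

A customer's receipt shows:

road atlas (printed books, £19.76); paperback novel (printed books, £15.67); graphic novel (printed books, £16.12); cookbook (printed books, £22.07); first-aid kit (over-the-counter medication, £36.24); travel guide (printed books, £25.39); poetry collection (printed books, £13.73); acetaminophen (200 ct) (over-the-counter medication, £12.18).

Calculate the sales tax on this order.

Road atlas £19.76: printed books → 5.75% + 0% county = 5.75% → £1.14
Paperback novel £15.67: printed books → 5.75% + 0% county = 5.75% → £0.90
Graphic novel £16.12: printed books → 5.75% + 0% county = 5.75% → £0.93
Cookbook £22.07: printed books → 5.75% + 0% county = 5.75% → £1.27
First-aid kit £36.24: over-the-counter medication → 0% + 2% county = 2% → £0.72
Travel guide £25.39: printed books → 5.75% + 0% county = 5.75% → £1.46
Poetry collection £13.73: printed books → 5.75% + 0% county = 5.75% → £0.79
Acetaminophen (200 ct) £12.18: over-the-counter medication → 0% + 2% county = 2% → £0.24
Total tax = £1.14 + £0.90 + £0.93 + £1.27 + £0.72 + £1.46 + £0.79 + £0.24 = £7.45

£7.45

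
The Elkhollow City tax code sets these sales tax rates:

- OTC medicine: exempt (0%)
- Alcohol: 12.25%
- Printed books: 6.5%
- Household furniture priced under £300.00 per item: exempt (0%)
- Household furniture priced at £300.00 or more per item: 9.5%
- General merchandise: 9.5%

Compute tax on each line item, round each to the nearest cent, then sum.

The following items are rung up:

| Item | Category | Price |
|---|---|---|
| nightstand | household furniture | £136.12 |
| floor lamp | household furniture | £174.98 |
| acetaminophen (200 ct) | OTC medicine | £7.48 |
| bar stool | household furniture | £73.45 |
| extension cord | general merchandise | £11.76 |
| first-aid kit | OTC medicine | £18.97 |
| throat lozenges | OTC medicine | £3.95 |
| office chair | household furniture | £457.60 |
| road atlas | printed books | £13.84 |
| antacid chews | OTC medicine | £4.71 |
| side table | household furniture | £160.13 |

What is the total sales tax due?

Nightstand £136.12: household furniture, under £300.00 → 0% → £0.00
Floor lamp £174.98: household furniture, under £300.00 → 0% → £0.00
Acetaminophen (200 ct) £7.48: OTC medicine → 0% → £0.00
Bar stool £73.45: household furniture, under £300.00 → 0% → £0.00
Extension cord £11.76: general merchandise → 9.5% → £1.12
First-aid kit £18.97: OTC medicine → 0% → £0.00
Throat lozenges £3.95: OTC medicine → 0% → £0.00
Office chair £457.60: household furniture, £300.00 or more → 9.5% → £43.47
Road atlas £13.84: printed books → 6.5% → £0.90
Antacid chews £4.71: OTC medicine → 0% → £0.00
Side table £160.13: household furniture, under £300.00 → 0% → £0.00
Total tax = £1.12 + £43.47 + £0.90 = £45.49

£45.49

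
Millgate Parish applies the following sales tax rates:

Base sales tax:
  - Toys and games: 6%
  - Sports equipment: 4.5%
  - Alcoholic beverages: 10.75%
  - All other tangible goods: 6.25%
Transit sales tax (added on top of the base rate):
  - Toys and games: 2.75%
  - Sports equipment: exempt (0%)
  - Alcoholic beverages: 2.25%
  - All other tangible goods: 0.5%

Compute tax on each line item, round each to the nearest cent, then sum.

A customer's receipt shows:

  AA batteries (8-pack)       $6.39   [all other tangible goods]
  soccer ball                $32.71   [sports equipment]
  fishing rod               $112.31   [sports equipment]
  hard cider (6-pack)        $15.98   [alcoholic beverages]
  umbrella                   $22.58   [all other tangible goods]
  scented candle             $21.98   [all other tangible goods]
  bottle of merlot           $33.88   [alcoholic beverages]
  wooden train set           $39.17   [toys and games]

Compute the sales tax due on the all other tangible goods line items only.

$3.43

AA batteries (8-pack) $6.39: all other tangible goods → 6.25% + 0.5% transit = 6.75% → $0.43
Umbrella $22.58: all other tangible goods → 6.25% + 0.5% transit = 6.75% → $1.52
Scented candle $21.98: all other tangible goods → 6.25% + 0.5% transit = 6.75% → $1.48
Tax on all other tangible goods = $0.43 + $1.52 + $1.48 = $3.43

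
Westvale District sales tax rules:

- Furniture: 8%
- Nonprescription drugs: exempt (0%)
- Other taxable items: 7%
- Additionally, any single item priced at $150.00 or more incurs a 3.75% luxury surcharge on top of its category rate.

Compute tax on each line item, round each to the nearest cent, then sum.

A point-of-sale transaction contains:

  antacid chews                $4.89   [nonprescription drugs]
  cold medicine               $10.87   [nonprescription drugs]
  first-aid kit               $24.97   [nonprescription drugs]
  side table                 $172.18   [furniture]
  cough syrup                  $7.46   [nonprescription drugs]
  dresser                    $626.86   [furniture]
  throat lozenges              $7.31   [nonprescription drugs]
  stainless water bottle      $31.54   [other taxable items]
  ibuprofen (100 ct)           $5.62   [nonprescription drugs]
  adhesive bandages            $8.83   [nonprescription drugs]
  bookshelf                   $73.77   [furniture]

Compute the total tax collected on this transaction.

$102.00

Antacid chews $4.89: nonprescription drugs → 0% → $0.00
Cold medicine $10.87: nonprescription drugs → 0% → $0.00
First-aid kit $24.97: nonprescription drugs → 0% → $0.00
Side table $172.18: furniture → 8% + 3.75% surcharge = 11.75% → $20.23
Cough syrup $7.46: nonprescription drugs → 0% → $0.00
Dresser $626.86: furniture → 8% + 3.75% surcharge = 11.75% → $73.66
Throat lozenges $7.31: nonprescription drugs → 0% → $0.00
Stainless water bottle $31.54: other taxable items → 7% → $2.21
Ibuprofen (100 ct) $5.62: nonprescription drugs → 0% → $0.00
Adhesive bandages $8.83: nonprescription drugs → 0% → $0.00
Bookshelf $73.77: furniture → 8% → $5.90
Total tax = $20.23 + $73.66 + $2.21 + $5.90 = $102.00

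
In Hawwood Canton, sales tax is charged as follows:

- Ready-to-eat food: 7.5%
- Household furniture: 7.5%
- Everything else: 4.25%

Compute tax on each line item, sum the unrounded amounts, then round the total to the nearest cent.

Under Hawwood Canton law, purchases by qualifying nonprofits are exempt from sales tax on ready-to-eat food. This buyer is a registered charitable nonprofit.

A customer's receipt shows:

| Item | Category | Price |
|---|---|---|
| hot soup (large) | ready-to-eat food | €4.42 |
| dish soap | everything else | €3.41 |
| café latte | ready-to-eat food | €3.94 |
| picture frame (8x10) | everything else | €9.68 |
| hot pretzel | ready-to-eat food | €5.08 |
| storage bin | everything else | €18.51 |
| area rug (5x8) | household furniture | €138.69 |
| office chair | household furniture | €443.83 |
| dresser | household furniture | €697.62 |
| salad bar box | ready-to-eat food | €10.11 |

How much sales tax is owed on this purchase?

Hot soup (large) €4.42: ready-to-eat food, buyer-exempt → 0% → €0.00
Dish soap €3.41: everything else → 4.25% → €0.144925
Café latte €3.94: ready-to-eat food, buyer-exempt → 0% → €0.00
Picture frame (8x10) €9.68: everything else → 4.25% → €0.4114
Hot pretzel €5.08: ready-to-eat food, buyer-exempt → 0% → €0.00
Storage bin €18.51: everything else → 4.25% → €0.786675
Area rug (5x8) €138.69: household furniture → 7.5% → €10.40175
Office chair €443.83: household furniture → 7.5% → €33.28725
Dresser €697.62: household furniture → 7.5% → €52.3215
Salad bar box €10.11: ready-to-eat food, buyer-exempt → 0% → €0.00
Unrounded tax sum = €97.3535 → €97.35

€97.35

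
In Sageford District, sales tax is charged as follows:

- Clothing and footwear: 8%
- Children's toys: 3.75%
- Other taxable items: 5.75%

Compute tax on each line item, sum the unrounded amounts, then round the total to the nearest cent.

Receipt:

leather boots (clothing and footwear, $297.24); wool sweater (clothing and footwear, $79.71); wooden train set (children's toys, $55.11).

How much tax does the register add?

Leather boots $297.24: clothing and footwear → 8% → $23.7792
Wool sweater $79.71: clothing and footwear → 8% → $6.3768
Wooden train set $55.11: children's toys → 3.75% → $2.066625
Unrounded tax sum = $32.222625 → $32.22

$32.22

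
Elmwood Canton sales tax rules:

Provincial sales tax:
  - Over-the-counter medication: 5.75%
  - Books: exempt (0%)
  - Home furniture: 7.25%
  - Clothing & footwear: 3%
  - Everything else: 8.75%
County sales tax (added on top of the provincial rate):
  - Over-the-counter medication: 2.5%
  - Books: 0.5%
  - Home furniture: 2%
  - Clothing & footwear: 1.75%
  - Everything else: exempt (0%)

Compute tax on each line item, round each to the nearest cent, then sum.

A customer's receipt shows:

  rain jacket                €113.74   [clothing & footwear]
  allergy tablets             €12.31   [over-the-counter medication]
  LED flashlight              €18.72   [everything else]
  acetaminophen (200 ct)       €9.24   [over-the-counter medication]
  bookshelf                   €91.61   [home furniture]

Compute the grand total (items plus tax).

Rain jacket €113.74: clothing & footwear → 3% + 1.75% county = 4.75% → €5.40
Allergy tablets €12.31: over-the-counter medication → 5.75% + 2.5% county = 8.25% → €1.02
LED flashlight €18.72: everything else → 8.75% + 0% county = 8.75% → €1.64
Acetaminophen (200 ct) €9.24: over-the-counter medication → 5.75% + 2.5% county = 8.25% → €0.76
Bookshelf €91.61: home furniture → 7.25% + 2% county = 9.25% → €8.47
Subtotal = €245.62; tax = €17.29; total due = €262.91

€262.91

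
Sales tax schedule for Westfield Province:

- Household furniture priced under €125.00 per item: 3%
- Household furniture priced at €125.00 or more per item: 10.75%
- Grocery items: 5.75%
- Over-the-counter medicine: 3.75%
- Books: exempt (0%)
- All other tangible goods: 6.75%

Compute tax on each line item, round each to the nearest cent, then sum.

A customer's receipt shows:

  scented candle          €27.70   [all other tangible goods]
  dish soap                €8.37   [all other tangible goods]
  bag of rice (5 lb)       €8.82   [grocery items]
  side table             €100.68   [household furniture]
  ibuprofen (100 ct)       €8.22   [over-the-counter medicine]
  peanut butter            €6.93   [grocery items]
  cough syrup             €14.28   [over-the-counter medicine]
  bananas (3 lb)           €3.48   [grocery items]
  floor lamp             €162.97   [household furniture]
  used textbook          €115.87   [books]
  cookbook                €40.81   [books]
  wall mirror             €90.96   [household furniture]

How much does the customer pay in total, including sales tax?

€616.75

Scented candle €27.70: all other tangible goods → 6.75% → €1.87
Dish soap €8.37: all other tangible goods → 6.75% → €0.56
Bag of rice (5 lb) €8.82: grocery items → 5.75% → €0.51
Side table €100.68: household furniture, under €125.00 → 3% → €3.02
Ibuprofen (100 ct) €8.22: over-the-counter medicine → 3.75% → €0.31
Peanut butter €6.93: grocery items → 5.75% → €0.40
Cough syrup €14.28: over-the-counter medicine → 3.75% → €0.54
Bananas (3 lb) €3.48: grocery items → 5.75% → €0.20
Floor lamp €162.97: household furniture, €125.00 or more → 10.75% → €17.52
Used textbook €115.87: books → 0% → €0.00
Cookbook €40.81: books → 0% → €0.00
Wall mirror €90.96: household furniture, under €125.00 → 3% → €2.73
Subtotal = €589.09; tax = €27.66; total due = €616.75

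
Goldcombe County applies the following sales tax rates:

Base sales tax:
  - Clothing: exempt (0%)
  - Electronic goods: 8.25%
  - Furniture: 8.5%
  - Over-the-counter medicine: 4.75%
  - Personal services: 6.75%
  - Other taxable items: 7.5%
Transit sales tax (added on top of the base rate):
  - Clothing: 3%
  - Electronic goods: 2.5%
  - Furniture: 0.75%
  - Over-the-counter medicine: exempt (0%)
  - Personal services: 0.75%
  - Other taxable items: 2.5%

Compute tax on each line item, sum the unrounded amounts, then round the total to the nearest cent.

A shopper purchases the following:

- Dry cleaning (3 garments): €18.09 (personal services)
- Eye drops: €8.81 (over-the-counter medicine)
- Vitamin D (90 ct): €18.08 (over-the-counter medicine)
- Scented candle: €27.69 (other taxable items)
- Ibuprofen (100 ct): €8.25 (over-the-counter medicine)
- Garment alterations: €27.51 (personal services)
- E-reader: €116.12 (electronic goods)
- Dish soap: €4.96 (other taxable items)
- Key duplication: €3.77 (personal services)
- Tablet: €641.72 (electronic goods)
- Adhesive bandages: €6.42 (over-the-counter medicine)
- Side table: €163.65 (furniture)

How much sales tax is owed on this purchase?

€105.55

Dry cleaning (3 garments) €18.09: personal services → 6.75% + 0.75% transit = 7.5% → €1.35675
Eye drops €8.81: over-the-counter medicine → 4.75% + 0% transit = 4.75% → €0.418475
Vitamin D (90 ct) €18.08: over-the-counter medicine → 4.75% + 0% transit = 4.75% → €0.8588
Scented candle €27.69: other taxable items → 7.5% + 2.5% transit = 10% → €2.769
Ibuprofen (100 ct) €8.25: over-the-counter medicine → 4.75% + 0% transit = 4.75% → €0.391875
Garment alterations €27.51: personal services → 6.75% + 0.75% transit = 7.5% → €2.06325
E-reader €116.12: electronic goods → 8.25% + 2.5% transit = 10.75% → €12.4829
Dish soap €4.96: other taxable items → 7.5% + 2.5% transit = 10% → €0.496
Key duplication €3.77: personal services → 6.75% + 0.75% transit = 7.5% → €0.28275
Tablet €641.72: electronic goods → 8.25% + 2.5% transit = 10.75% → €68.9849
Adhesive bandages €6.42: over-the-counter medicine → 4.75% + 0% transit = 4.75% → €0.30495
Side table €163.65: furniture → 8.5% + 0.75% transit = 9.25% → €15.137625
Unrounded tax sum = €105.547275 → €105.55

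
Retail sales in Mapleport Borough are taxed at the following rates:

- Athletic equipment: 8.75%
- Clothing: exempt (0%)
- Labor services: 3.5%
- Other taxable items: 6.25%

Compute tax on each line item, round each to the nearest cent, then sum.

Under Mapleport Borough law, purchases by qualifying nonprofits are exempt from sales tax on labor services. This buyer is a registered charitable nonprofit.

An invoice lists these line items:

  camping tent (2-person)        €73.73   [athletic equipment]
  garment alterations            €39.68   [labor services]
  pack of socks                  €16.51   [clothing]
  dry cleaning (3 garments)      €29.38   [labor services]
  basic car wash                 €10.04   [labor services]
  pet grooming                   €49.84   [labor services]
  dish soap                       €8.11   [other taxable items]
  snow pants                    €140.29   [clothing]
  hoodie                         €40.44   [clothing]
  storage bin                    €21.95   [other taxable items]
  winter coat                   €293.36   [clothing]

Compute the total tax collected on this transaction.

€8.33

Camping tent (2-person) €73.73: athletic equipment → 8.75% → €6.45
Garment alterations €39.68: labor services, buyer-exempt → 0% → €0.00
Pack of socks €16.51: clothing → 0% → €0.00
Dry cleaning (3 garments) €29.38: labor services, buyer-exempt → 0% → €0.00
Basic car wash €10.04: labor services, buyer-exempt → 0% → €0.00
Pet grooming €49.84: labor services, buyer-exempt → 0% → €0.00
Dish soap €8.11: other taxable items → 6.25% → €0.51
Snow pants €140.29: clothing → 0% → €0.00
Hoodie €40.44: clothing → 0% → €0.00
Storage bin €21.95: other taxable items → 6.25% → €1.37
Winter coat €293.36: clothing → 0% → €0.00
Total tax = €6.45 + €0.51 + €1.37 = €8.33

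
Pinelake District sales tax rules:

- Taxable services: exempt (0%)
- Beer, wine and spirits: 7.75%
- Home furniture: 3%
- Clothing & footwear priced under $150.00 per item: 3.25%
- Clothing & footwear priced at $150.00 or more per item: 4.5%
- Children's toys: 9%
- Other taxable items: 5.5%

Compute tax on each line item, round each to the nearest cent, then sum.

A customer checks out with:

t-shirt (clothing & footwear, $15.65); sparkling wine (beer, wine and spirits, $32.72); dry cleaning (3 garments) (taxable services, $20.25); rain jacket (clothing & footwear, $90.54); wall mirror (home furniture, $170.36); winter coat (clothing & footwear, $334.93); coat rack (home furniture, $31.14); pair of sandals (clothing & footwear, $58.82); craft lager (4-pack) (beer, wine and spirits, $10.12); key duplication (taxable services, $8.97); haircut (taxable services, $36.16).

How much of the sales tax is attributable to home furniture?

$6.04

Wall mirror $170.36: home furniture → 3% → $5.11
Coat rack $31.14: home furniture → 3% → $0.93
Tax on home furniture = $5.11 + $0.93 = $6.04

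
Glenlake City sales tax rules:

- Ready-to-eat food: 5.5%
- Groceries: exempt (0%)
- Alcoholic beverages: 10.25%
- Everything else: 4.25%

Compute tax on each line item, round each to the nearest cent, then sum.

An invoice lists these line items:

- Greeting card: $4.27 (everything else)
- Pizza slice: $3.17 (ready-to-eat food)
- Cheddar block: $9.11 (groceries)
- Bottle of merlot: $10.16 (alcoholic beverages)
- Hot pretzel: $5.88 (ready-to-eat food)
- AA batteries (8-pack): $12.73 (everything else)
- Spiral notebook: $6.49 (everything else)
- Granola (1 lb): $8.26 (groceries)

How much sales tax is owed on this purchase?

Greeting card $4.27: everything else → 4.25% → $0.18
Pizza slice $3.17: ready-to-eat food → 5.5% → $0.17
Cheddar block $9.11: groceries → 0% → $0.00
Bottle of merlot $10.16: alcoholic beverages → 10.25% → $1.04
Hot pretzel $5.88: ready-to-eat food → 5.5% → $0.32
AA batteries (8-pack) $12.73: everything else → 4.25% → $0.54
Spiral notebook $6.49: everything else → 4.25% → $0.28
Granola (1 lb) $8.26: groceries → 0% → $0.00
Total tax = $0.18 + $0.17 + $1.04 + $0.32 + $0.54 + $0.28 = $2.53

$2.53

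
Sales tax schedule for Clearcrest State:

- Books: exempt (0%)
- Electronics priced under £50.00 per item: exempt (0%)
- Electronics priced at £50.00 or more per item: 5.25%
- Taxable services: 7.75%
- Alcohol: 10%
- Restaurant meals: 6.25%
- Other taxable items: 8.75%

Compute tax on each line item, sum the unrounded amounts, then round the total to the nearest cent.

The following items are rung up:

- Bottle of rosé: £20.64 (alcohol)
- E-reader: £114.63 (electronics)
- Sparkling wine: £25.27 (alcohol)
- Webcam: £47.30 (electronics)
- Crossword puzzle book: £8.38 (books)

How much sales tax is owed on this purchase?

Bottle of rosé £20.64: alcohol → 10% → £2.064
E-reader £114.63: electronics, £50.00 or more → 5.25% → £6.018075
Sparkling wine £25.27: alcohol → 10% → £2.527
Webcam £47.30: electronics, under £50.00 → 0% → £0.00
Crossword puzzle book £8.38: books → 0% → £0.00
Unrounded tax sum = £10.609075 → £10.61

£10.61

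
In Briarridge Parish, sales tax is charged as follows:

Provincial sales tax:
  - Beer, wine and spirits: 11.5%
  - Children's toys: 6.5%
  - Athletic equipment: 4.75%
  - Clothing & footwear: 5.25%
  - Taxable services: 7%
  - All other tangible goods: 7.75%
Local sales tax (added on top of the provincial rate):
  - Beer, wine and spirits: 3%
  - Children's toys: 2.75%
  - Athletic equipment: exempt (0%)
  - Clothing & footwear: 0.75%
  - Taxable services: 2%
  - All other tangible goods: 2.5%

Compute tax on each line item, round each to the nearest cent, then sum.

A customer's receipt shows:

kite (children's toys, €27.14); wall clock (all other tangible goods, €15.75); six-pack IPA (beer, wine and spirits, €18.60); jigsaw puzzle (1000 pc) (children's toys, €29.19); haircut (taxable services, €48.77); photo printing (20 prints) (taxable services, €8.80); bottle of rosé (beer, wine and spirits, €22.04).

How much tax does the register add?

€17.90

Kite €27.14: children's toys → 6.5% + 2.75% local = 9.25% → €2.51
Wall clock €15.75: all other tangible goods → 7.75% + 2.5% local = 10.25% → €1.61
Six-pack IPA €18.60: beer, wine and spirits → 11.5% + 3% local = 14.5% → €2.70
Jigsaw puzzle (1000 pc) €29.19: children's toys → 6.5% + 2.75% local = 9.25% → €2.70
Haircut €48.77: taxable services → 7% + 2% local = 9% → €4.39
Photo printing (20 prints) €8.80: taxable services → 7% + 2% local = 9% → €0.79
Bottle of rosé €22.04: beer, wine and spirits → 11.5% + 3% local = 14.5% → €3.20
Total tax = €2.51 + €1.61 + €2.70 + €2.70 + €4.39 + €0.79 + €3.20 = €17.90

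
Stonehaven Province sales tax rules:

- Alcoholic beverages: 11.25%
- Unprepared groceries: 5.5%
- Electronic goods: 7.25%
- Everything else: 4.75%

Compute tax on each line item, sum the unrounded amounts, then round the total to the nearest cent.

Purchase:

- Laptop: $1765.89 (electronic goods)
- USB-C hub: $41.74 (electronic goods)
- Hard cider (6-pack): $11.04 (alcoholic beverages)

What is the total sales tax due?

$132.30

Laptop $1765.89: electronic goods → 7.25% → $128.027025
USB-C hub $41.74: electronic goods → 7.25% → $3.02615
Hard cider (6-pack) $11.04: alcoholic beverages → 11.25% → $1.242
Unrounded tax sum = $132.295175 → $132.30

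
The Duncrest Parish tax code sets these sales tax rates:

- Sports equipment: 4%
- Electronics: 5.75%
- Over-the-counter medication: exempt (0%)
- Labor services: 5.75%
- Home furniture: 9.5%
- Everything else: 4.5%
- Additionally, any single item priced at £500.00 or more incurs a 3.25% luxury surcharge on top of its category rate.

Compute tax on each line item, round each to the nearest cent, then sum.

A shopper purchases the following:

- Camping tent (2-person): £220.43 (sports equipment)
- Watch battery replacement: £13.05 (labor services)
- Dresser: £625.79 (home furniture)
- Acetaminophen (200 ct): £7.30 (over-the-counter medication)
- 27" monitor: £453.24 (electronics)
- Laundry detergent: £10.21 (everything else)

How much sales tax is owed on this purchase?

£115.88

Camping tent (2-person) £220.43: sports equipment → 4% → £8.82
Watch battery replacement £13.05: labor services → 5.75% → £0.75
Dresser £625.79: home furniture → 9.5% + 3.25% surcharge = 12.75% → £79.79
Acetaminophen (200 ct) £7.30: over-the-counter medication → 0% → £0.00
27" monitor £453.24: electronics → 5.75% → £26.06
Laundry detergent £10.21: everything else → 4.5% → £0.46
Total tax = £8.82 + £0.75 + £79.79 + £26.06 + £0.46 = £115.88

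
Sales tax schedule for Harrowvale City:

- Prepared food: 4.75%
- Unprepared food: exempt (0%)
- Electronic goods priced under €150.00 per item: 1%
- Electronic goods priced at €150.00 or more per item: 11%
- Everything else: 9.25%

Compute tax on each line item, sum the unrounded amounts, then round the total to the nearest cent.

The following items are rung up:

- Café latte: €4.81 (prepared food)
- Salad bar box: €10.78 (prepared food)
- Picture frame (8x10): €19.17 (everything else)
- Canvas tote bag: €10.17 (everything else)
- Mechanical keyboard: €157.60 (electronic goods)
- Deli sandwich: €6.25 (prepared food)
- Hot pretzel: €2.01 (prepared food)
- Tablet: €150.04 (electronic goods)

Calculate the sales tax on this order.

€37.69

Café latte €4.81: prepared food → 4.75% → €0.228475
Salad bar box €10.78: prepared food → 4.75% → €0.51205
Picture frame (8x10) €19.17: everything else → 9.25% → €1.773225
Canvas tote bag €10.17: everything else → 9.25% → €0.940725
Mechanical keyboard €157.60: electronic goods, €150.00 or more → 11% → €17.336
Deli sandwich €6.25: prepared food → 4.75% → €0.296875
Hot pretzel €2.01: prepared food → 4.75% → €0.095475
Tablet €150.04: electronic goods, €150.00 or more → 11% → €16.5044
Unrounded tax sum = €37.687225 → €37.69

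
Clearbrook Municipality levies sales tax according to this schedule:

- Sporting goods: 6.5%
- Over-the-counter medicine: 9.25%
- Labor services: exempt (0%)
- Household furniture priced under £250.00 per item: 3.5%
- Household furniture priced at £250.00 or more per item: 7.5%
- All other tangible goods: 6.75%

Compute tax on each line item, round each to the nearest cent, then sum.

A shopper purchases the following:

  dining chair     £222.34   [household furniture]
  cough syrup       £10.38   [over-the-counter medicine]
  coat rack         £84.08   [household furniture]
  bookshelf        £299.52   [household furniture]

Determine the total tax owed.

£34.14

Dining chair £222.34: household furniture, under £250.00 → 3.5% → £7.78
Cough syrup £10.38: over-the-counter medicine → 9.25% → £0.96
Coat rack £84.08: household furniture, under £250.00 → 3.5% → £2.94
Bookshelf £299.52: household furniture, £250.00 or more → 7.5% → £22.46
Total tax = £7.78 + £0.96 + £2.94 + £22.46 = £34.14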